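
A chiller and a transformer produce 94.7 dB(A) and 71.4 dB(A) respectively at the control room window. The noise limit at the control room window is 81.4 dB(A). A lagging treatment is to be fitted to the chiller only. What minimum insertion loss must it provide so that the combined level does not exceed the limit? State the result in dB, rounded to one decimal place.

The untreated sources together contribute 10^(71.4/10) = 1.380e+07, i.e. 71.40 dB(A).
To meet 81.4 dB(A) overall, the treated chiller may contribute at most 10^(81.4/10) − 1.380e+07 = 1.242e+08, i.e. 80.94 dB(A).
Required insertion loss = 94.7 − 80.94 = 13.76 dB.

13.8 dB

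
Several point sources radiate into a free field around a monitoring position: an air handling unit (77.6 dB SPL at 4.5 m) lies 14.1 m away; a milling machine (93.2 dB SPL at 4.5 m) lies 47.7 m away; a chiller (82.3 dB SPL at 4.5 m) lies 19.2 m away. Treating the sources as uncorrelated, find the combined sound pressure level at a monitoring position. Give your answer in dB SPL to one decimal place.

Apply inverse-square spreading to bring every level to the receiver, then sum 10^(L/10).
air handling unit: 77.6 − 20·log₁₀(14.1/4.5) = 77.6 − 9.92 = 67.68 dB SPL.
milling machine: 93.2 − 20·log₁₀(47.7/4.5) = 93.2 − 20.51 = 72.69 dB SPL.
chiller: 82.3 − 20·log₁₀(19.2/4.5) = 82.3 − 12.60 = 69.70 dB SPL.
Σ 10^(L/10) = 3.378e+07 → L_total = 10·log₁₀(3.378e+07) = 75.29 dB SPL.

75.3 dB SPL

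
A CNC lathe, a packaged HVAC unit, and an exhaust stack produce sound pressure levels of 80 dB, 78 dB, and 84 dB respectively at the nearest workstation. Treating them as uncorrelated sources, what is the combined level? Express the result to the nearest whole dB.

Incoherent sources combine by intensity addition: L_total = 10·log₁₀(Σ 10^(L_i/10)).
Σ 10^(L/10) = 10^(80/10) + 10^(78/10) + 10^(84/10) = 4.143e+08.
L_total = 10·log₁₀(4.143e+08) = 86.17 dB.

86 dB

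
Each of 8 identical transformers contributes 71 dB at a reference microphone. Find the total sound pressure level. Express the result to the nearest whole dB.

With 8 equal, uncorrelated contributions the intensity is 8× that of one unit, giving a rise of 10·log₁₀ 8.
L_total = 71 + 10·log₁₀(8) = 71 + 9.031 = 80.03 dB.

80 dB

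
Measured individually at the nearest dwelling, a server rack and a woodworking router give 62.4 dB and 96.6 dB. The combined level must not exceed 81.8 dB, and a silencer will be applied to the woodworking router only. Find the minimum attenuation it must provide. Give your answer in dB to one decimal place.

Everything except the woodworking router sums to 10^(62.4/10) = 1.738e+06 in linear terms, 62.40 dB.
The limit corresponds to 10^(81.8/10) = 1.514e+08; subtracting the fixed part leaves 1.496e+08 for the woodworking router, i.e. 81.75 dB.
Required insertion loss = 96.6 − 81.75 = 14.85 dB.

14.9 dB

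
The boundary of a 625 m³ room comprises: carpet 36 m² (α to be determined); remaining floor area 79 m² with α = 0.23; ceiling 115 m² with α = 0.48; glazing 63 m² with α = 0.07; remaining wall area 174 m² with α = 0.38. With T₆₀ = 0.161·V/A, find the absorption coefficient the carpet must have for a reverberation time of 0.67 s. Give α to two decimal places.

Required total absorption A = 0.161·625/0.67 = 150.19 m².
Absorption from the other surfaces = 79·0.23 + 115·0.48 + 63·0.07 + 174·0.38 = 143.90 m², so the carpet must supply 6.29 m² over 36 m².
α = 6.29/36 = 0.175.

0.17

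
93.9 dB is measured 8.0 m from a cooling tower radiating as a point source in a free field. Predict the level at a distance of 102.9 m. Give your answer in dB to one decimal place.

Spherical spreading from a point source gives a 20·log₁₀(r₂/r₁) drop.
L₂ = 93.9 − 20·log₁₀(102.9/8.0) = 93.9 − 22.187 = 71.71 dB.

71.7 dB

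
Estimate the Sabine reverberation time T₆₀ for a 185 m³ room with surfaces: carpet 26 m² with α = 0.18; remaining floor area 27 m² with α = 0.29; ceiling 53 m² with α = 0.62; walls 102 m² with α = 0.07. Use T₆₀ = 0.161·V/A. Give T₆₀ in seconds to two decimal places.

A = Σ Sᵢαᵢ = 26·0.18 + 27·0.29 + 53·0.62 + 102·0.07 = 52.51 m².
T₆₀ = 0.161 × 185 / 52.51 = 0.567 s.

0.57 s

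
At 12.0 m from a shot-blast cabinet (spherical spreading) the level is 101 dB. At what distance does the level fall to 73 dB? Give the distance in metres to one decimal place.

Point-source spreading drops the level by 20·log₁₀(r₂/r₁); inverting, r₂/r₁ = 10^(ΔL/20).
r₂ = 12.0·10^((101−73)/20) = 12.0·10^(28.0/20) = 301.43 m.

301.4 m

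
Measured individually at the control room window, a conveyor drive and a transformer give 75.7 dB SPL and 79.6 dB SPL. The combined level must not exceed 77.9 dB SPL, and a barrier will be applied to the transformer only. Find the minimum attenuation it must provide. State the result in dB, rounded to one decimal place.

5.7 dB

Fixed contribution from the other source: Σ 10^(L/10) = 10^(75.7/10) = 3.715e+07 (75.70 dB SPL).
To meet 77.9 dB SPL overall, the treated transformer may contribute at most 10^(77.9/10) − 3.715e+07 = 2.451e+07, i.e. 73.89 dB SPL.
Required insertion loss = 79.6 − 73.89 = 5.71 dB.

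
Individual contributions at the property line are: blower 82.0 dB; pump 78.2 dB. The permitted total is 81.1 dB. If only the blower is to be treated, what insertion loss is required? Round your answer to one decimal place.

Everything except the blower sums to 10^(78.2/10) = 6.607e+07 in linear terms, 78.20 dB.
The limit corresponds to 10^(81.1/10) = 1.288e+08; subtracting the fixed part leaves 6.276e+07 for the blower, i.e. 77.98 dB.
Required insertion loss = 82.0 − 77.98 = 4.02 dB.

4.0 dB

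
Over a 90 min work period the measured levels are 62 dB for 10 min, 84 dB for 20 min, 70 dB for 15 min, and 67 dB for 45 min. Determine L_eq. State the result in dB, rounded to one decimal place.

The energy average is taken in the linear domain: L_eq = 10·log₁₀[(Σ tᵢ·10^(Lᵢ/10))/T], T = 90 min.
Σ tᵢ·10^(Lᵢ/10) = 10·10^(62/10) + 20·10^(84/10) + 15·10^(70/10) + 45·10^(67/10) = 5.415e+09.
L_eq = 10·log₁₀(5.415e+09/90) = 77.79 dB.

77.8 dB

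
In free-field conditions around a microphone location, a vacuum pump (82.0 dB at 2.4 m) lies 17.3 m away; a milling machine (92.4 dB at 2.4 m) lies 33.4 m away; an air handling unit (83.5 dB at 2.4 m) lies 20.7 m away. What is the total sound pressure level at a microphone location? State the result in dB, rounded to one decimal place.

71.8 dB

Propagate each source to the receiver with L = L_ref − 20·log₁₀(r/r_ref), then add intensities.
vacuum pump: 82.0 − 20·log₁₀(17.3/2.4) = 82.0 − 17.16 = 64.84 dB.
milling machine: 92.4 − 20·log₁₀(33.4/2.4) = 92.4 − 22.87 = 69.53 dB.
air handling unit: 83.5 − 20·log₁₀(20.7/2.4) = 83.5 − 18.72 = 64.78 dB.
Σ 10^(L/10) = 1.503e+07 → L_total = 10·log₁₀(1.503e+07) = 71.77 dB.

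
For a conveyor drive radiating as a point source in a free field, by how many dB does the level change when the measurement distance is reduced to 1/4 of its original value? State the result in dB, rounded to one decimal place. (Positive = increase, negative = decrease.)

+12.0 dB

A point source loses 6 dB per doubling of distance; generally ΔL = −20·log₁₀(r₂/r₁).
ΔL = −20·log₁₀(0.25) = +12.04 dB.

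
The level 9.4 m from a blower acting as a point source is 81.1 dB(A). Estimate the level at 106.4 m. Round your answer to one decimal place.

60.0 dB(A)

Spherical spreading from a point source gives a 20·log₁₀(r₂/r₁) drop.
L₂ = 81.1 − 20·log₁₀(106.4/9.4) = 81.1 − 21.076 = 60.02 dB(A).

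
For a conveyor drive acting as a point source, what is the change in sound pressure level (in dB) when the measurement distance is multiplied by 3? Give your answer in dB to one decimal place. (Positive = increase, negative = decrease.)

-9.5 dB

A point source loses 6 dB per doubling of distance; generally ΔL = −20·log₁₀(r₂/r₁).
ΔL = −20·log₁₀(3) = -9.54 dB.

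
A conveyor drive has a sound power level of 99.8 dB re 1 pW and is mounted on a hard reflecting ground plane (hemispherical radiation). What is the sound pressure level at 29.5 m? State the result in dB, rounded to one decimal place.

The power spreads over a hemisphere of area 2π·r², so L_p = L_w − 10·log₁₀(2π·r²).
2π·r² = 5468 m², 10·log₁₀ of that is 37.378 dB.
L_p = 99.8 − 37.378 = 62.42 dB.

62.4 dB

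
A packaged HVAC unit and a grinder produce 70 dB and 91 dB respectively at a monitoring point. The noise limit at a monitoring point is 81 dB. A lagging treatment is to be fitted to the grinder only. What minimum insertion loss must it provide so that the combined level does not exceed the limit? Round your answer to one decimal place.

10.4 dB

Everything except the grinder sums to 10^(70/10) = 1.000e+07 in linear terms, 70.00 dB.
To meet 81 dB overall, the treated grinder may contribute at most 10^(81/10) − 1.000e+07 = 1.159e+08, i.e. 80.64 dB.
So the grinder must be reduced from 91 to 80.64 dB: IL = 10.36 dB.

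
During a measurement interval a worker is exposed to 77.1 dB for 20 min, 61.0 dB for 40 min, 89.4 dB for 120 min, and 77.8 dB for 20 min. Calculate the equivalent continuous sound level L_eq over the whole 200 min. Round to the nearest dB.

87 dB

L_eq = 10·log₁₀[(1/T)·Σ tᵢ·10^(Lᵢ/10)] with T = 200 min.
Σ tᵢ·10^(Lᵢ/10) = 20·10^(77.1/10) + 40·10^(61.0/10) + 120·10^(89.4/10) + 20·10^(77.8/10) = 1.068e+11.
L_eq = 10·log₁₀(1.068e+11/200) = 87.28 dB.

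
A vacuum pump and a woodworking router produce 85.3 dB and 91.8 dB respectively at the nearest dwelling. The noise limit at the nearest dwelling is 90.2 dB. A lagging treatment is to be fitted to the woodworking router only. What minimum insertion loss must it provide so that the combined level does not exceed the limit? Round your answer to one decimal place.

Fixed contribution from the other source: Σ 10^(L/10) = 10^(85.3/10) = 3.388e+08 (85.30 dB).
To meet 90.2 dB overall, the treated woodworking router may contribute at most 10^(90.2/10) − 3.388e+08 = 7.083e+08, i.e. 88.50 dB.
Required insertion loss = 91.8 − 88.50 = 3.30 dB.

3.3 dB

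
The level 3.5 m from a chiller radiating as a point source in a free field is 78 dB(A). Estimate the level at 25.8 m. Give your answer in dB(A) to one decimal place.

60.6 dB(A)

For a point source, L₂ = L₁ − 20·log₁₀(r₂/r₁).
L₂ = 78 − 20·log₁₀(25.8/3.5) = 78 − 17.351 = 60.65 dB(A).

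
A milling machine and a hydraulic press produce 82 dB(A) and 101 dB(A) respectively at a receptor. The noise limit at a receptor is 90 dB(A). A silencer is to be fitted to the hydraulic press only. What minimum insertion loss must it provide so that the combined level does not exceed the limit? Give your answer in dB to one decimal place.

Everything except the hydraulic press sums to 10^(82/10) = 1.585e+08 in linear terms, 82.00 dB(A).
To meet 90 dB(A) overall, the treated hydraulic press may contribute at most 10^(90/10) − 1.585e+08 = 8.415e+08, i.e. 89.25 dB(A).
Required insertion loss = 101 − 89.25 = 11.75 dB.

11.7 dB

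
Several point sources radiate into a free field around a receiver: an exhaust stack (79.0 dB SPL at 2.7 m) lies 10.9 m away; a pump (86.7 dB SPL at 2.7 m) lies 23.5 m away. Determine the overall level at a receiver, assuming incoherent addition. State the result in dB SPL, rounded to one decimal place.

Apply inverse-square spreading to bring every level to the receiver, then sum 10^(L/10).
exhaust stack: 79.0 − 20·log₁₀(10.9/2.7) = 79.0 − 12.12 = 66.88 dB SPL.
pump: 86.7 − 20·log₁₀(23.5/2.7) = 86.7 − 18.79 = 67.91 dB SPL.
Σ 10^(L/10) = 1.105e+07 → L_total = 10·log₁₀(1.105e+07) = 70.43 dB SPL.

70.4 dB SPL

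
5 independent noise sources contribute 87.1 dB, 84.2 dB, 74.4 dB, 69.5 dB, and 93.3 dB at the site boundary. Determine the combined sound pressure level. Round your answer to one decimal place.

For uncorrelated sources the intensities add, so convert each level to linear form, sum, and take 10·log₁₀ of the total.
Σ 10^(L/10) = 10^(87.1/10) + 10^(84.2/10) + 10^(74.4/10) + 10^(69.5/10) + 10^(93.3/10) = 2.950e+09.
L_total = 10·log₁₀(2.950e+09) = 94.70 dB.

94.7 dB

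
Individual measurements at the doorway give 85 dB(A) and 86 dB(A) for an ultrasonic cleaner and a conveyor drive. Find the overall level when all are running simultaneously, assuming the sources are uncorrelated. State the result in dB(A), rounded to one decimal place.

88.5 dB(A)

For uncorrelated sources the intensities add, so convert each level to linear form, sum, and take 10·log₁₀ of the total.
Σ 10^(L/10) = 10^(85/10) + 10^(86/10) = 7.143e+08.
L_total = 10·log₁₀(7.143e+08) = 88.54 dB(A).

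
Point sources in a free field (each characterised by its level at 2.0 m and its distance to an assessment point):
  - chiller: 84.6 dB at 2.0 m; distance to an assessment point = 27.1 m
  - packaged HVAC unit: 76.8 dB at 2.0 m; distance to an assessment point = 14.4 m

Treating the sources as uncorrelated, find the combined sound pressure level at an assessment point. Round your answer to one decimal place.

64.0 dB

First find each source's level at the receiver (point-source: −20·log₁₀(r/r_ref)), then combine on an intensity basis.
chiller: 84.6 − 20·log₁₀(27.1/2.0) = 84.6 − 22.64 = 61.96 dB.
packaged HVAC unit: 76.8 − 20·log₁₀(14.4/2.0) = 76.8 − 17.15 = 59.65 dB.
Σ 10^(L/10) = 2.494e+06 → L_total = 10·log₁₀(2.494e+06) = 63.97 dB.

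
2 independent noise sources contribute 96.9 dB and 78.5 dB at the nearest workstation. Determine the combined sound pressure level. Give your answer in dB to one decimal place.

97.0 dB

For uncorrelated sources the intensities add, so convert each level to linear form, sum, and take 10·log₁₀ of the total.
Σ 10^(L/10) = 10^(96.9/10) + 10^(78.5/10) = 4.969e+09.
L_total = 10·log₁₀(4.969e+09) = 96.96 dB.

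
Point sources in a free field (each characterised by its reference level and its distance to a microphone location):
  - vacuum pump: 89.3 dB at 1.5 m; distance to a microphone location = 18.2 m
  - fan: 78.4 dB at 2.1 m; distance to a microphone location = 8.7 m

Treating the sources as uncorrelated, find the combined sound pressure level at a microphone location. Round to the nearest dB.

70 dB

First find each source's level at the receiver (point-source: −20·log₁₀(r/r_ref)), then combine on an intensity basis.
vacuum pump: 89.3 − 20·log₁₀(18.2/1.5) = 89.3 − 21.68 = 67.62 dB.
fan: 78.4 − 20·log₁₀(8.7/2.1) = 78.4 − 12.35 = 66.05 dB.
Σ 10^(L/10) = 9.812e+06 → L_total = 10·log₁₀(9.812e+06) = 69.92 dB.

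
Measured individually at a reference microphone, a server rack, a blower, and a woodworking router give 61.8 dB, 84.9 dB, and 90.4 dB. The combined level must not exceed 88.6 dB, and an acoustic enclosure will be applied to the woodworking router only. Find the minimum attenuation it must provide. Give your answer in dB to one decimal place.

Fixed contribution from the other sources: Σ 10^(L/10) = 10^(61.8/10) + 10^(84.9/10) = 3.105e+08 (84.92 dB).
To meet 88.6 dB overall, the treated woodworking router may contribute at most 10^(88.6/10) − 3.105e+08 = 4.139e+08, i.e. 86.17 dB.
So the woodworking router must be reduced from 90.4 to 86.17 dB: IL = 4.23 dB.

4.2 dB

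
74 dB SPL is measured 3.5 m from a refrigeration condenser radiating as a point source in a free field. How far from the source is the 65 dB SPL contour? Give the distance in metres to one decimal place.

Point-source spreading drops the level by 20·log₁₀(r₂/r₁); inverting, r₂/r₁ = 10^(ΔL/20).
r₂ = 3.5·10^((74−65)/20) = 3.5·10^(9.0/20) = 9.86 m.

9.9 m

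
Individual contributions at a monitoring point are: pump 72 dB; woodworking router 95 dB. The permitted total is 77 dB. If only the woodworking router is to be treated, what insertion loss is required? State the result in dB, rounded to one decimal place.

19.7 dB

Fixed contribution from the other source: Σ 10^(L/10) = 10^(72/10) = 1.585e+07 (72.00 dB).
To meet 77 dB overall, the treated woodworking router may contribute at most 10^(77/10) − 1.585e+07 = 3.427e+07, i.e. 75.35 dB.
Required insertion loss = 95 − 75.35 = 19.65 dB.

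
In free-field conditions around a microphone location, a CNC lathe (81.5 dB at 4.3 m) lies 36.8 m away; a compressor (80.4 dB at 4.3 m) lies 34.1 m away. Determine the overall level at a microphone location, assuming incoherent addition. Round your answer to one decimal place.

Apply inverse-square spreading to bring every level to the receiver, then sum 10^(L/10).
CNC lathe: 81.5 − 20·log₁₀(36.8/4.3) = 81.5 − 18.65 = 62.85 dB.
compressor: 80.4 − 20·log₁₀(34.1/4.3) = 80.4 − 17.99 = 62.41 dB.
Σ 10^(L/10) = 3.672e+06 → L_total = 10·log₁₀(3.672e+06) = 65.65 dB.

65.6 dB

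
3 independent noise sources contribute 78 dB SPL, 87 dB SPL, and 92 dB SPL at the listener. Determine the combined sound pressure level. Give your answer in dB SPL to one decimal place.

93.3 dB SPL

Incoherent sources combine by intensity addition: L_total = 10·log₁₀(Σ 10^(L_i/10)).
Σ 10^(L/10) = 10^(78/10) + 10^(87/10) + 10^(92/10) = 2.149e+09.
L_total = 10·log₁₀(2.149e+09) = 93.32 dB SPL.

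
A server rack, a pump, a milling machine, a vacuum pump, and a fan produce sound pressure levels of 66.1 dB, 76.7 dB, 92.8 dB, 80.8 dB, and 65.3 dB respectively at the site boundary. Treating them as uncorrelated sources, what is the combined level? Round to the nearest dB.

For uncorrelated sources the intensities add, so convert each level to linear form, sum, and take 10·log₁₀ of the total.
Σ 10^(L/10) = 10^(66.1/10) + 10^(76.7/10) + 10^(92.8/10) + 10^(80.8/10) + 10^(65.3/10) = 2.080e+09.
L_total = 10·log₁₀(2.080e+09) = 93.18 dB.

93 dB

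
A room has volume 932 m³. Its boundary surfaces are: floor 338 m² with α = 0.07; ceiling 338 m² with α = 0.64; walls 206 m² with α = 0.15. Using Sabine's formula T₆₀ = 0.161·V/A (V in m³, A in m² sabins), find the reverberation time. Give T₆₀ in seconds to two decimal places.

0.55 s

Summing Sᵢαᵢ: 338·0.07 + 338·0.64 + 206·0.15 = 270.88 m².
T₆₀ = 0.161 × 932 / 270.88 = 0.554 s.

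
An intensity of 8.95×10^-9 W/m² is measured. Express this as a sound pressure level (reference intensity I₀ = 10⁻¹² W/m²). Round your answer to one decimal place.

39.5 dB

I/I₀ = 8.95×10^-9/10⁻¹² = 8.95×10^3, and L = 10·log₁₀(I/I₀).
L = 10·(0.9518 + 3) = 39.52 dB.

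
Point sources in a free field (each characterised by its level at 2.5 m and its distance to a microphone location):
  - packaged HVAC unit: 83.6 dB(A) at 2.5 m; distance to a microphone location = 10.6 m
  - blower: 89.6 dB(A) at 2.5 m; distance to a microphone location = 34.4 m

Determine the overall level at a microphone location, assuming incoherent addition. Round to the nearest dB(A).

72 dB(A)

Propagate each source to the receiver with L = L_ref − 20·log₁₀(r/r_ref), then add intensities.
packaged HVAC unit: 83.6 − 20·log₁₀(10.6/2.5) = 83.6 − 12.55 = 71.05 dB(A).
blower: 89.6 − 20·log₁₀(34.4/2.5) = 89.6 − 22.77 = 66.83 dB(A).
Σ 10^(L/10) = 1.756e+07 → L_total = 10·log₁₀(1.756e+07) = 72.45 dB(A).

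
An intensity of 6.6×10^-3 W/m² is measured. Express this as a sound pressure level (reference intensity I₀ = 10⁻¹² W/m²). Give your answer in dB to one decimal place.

98.2 dB

Dividing by I₀ shifts the exponent by 12: I/I₀ = 6.6×10^9.
L = 10·(0.8195 + 9) = 98.20 dB.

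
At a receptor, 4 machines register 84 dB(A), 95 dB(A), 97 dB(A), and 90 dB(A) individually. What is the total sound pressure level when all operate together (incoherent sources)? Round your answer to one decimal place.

99.7 dB(A)

For uncorrelated sources the intensities add, so convert each level to linear form, sum, and take 10·log₁₀ of the total.
Σ 10^(L/10) = 10^(84/10) + 10^(95/10) + 10^(97/10) + 10^(90/10) = 9.425e+09.
L_total = 10·log₁₀(9.425e+09) = 99.74 dB(A).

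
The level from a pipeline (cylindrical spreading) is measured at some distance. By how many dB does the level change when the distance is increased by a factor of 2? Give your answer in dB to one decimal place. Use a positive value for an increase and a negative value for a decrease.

With cylindrical spreading the level changes by −10·log₁₀(r₂/r₁).
ΔL = −10·log₁₀(2) = -3.01 dB.

-3.0 dB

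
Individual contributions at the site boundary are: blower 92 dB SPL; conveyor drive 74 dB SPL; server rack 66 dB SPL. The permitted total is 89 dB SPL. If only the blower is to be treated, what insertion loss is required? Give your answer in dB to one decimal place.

The untreated sources together contribute 10^(74/10) + 10^(66/10) = 2.910e+07, i.e. 74.64 dB SPL.
To meet 89 dB SPL overall, the treated blower may contribute at most 10^(89/10) − 2.910e+07 = 7.652e+08, i.e. 88.84 dB SPL.
Required insertion loss = 92 − 88.84 = 3.16 dB.

3.2 dB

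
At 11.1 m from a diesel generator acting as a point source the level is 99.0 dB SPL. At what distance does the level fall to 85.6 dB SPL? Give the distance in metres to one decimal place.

51.9 m

The 13.4 dB drop corresponds to a distance ratio of 10^(13.4/20) for a point source.
r₂ = 11.1·10^((99.0−85.6)/20) = 11.1·10^(13.4/20) = 51.92 m.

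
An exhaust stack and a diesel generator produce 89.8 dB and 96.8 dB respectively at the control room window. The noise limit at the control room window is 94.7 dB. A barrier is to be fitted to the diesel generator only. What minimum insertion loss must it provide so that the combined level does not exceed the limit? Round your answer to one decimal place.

Fixed contribution from the other source: Σ 10^(L/10) = 10^(89.8/10) = 9.550e+08 (89.80 dB).
The limit corresponds to 10^(94.7/10) = 2.951e+09; subtracting the fixed part leaves 1.996e+09 for the diesel generator, i.e. 93.00 dB.
So the diesel generator must be reduced from 96.8 to 93.00 dB: IL = 3.80 dB.

3.8 dB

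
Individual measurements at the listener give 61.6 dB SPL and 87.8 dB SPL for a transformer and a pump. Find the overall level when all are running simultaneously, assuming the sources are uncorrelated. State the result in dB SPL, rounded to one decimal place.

87.8 dB SPL

For uncorrelated sources the intensities add, so convert each level to linear form, sum, and take 10·log₁₀ of the total.
Σ 10^(L/10) = 10^(61.6/10) + 10^(87.8/10) = 6.040e+08.
L_total = 10·log₁₀(6.040e+08) = 87.81 dB SPL.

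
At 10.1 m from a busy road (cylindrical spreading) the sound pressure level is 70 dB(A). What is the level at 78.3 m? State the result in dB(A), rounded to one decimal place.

For a line source, L₂ = L₁ − 10·log₁₀(r₂/r₁).
L₂ = 70 − 10·log₁₀(78.3/10.1) = 70 − 8.894 = 61.11 dB(A).

61.1 dB(A)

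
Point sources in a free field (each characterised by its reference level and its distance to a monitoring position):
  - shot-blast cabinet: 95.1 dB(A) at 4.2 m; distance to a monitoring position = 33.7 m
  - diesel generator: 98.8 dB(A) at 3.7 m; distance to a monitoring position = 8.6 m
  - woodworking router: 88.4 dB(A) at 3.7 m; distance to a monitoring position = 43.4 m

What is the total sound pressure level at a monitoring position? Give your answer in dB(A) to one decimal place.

First find each source's level at the receiver (point-source: −20·log₁₀(r/r_ref)), then combine on an intensity basis.
shot-blast cabinet: 95.1 − 20·log₁₀(33.7/4.2) = 95.1 − 18.09 = 77.01 dB(A).
diesel generator: 98.8 − 20·log₁₀(8.6/3.7) = 98.8 − 7.33 = 91.47 dB(A).
woodworking router: 88.4 − 20·log₁₀(43.4/3.7) = 88.4 − 21.39 = 67.01 dB(A).
Σ 10^(L/10) = 1.459e+09 → L_total = 10·log₁₀(1.459e+09) = 91.64 dB(A).

91.6 dB(A)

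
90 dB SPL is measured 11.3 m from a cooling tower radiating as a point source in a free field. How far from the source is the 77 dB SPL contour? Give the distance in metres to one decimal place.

50.5 m

For a point source L₁ − L₂ = 20·log₁₀(r₂/r₁), so r₂ = r₁·10^((L₁−L₂)/20).
r₂ = 11.3·10^((90−77)/20) = 11.3·10^(13.0/20) = 50.48 m.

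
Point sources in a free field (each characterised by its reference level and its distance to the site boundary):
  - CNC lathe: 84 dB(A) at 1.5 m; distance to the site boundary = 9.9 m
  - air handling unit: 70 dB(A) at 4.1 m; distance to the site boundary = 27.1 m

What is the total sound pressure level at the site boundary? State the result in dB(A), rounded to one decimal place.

First find each source's level at the receiver (point-source: −20·log₁₀(r/r_ref)), then combine on an intensity basis.
CNC lathe: 84 − 20·log₁₀(9.9/1.5) = 84 − 16.39 = 67.61 dB(A).
air handling unit: 70 − 20·log₁₀(27.1/4.1) = 70 − 16.40 = 53.60 dB(A).
Σ 10^(L/10) = 5.995e+06 → L_total = 10·log₁₀(5.995e+06) = 67.78 dB(A).

67.8 dB(A)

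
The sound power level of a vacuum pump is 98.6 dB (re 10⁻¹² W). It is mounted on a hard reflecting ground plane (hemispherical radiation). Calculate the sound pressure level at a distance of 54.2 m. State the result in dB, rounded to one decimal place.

The power spreads over a hemisphere of area 2π·r², so L_p = L_w − 10·log₁₀(2π·r²).
2π·r² = 1.846e+04 m², 10·log₁₀ of that is 42.662 dB.
L_p = 98.6 − 42.662 = 55.94 dB.

55.9 dB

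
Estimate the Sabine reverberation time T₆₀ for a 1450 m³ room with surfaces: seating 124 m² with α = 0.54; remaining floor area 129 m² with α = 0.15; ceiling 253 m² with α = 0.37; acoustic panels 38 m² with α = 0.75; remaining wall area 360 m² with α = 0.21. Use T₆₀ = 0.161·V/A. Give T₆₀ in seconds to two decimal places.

0.82 s

A = Σ Sᵢαᵢ = 124·0.54 + 129·0.15 + 253·0.37 + 38·0.75 + 360·0.21 = 284.02 m².
T₆₀ = 0.161·V/A = 0.161·1450/284.02 = 0.822 s.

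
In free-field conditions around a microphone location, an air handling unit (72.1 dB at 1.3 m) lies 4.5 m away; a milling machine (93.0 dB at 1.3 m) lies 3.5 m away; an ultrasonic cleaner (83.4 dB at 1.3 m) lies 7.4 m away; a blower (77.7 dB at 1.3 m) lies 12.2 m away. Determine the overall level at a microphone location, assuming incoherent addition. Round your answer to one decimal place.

First find each source's level at the receiver (point-source: −20·log₁₀(r/r_ref)), then combine on an intensity basis.
air handling unit: 72.1 − 20·log₁₀(4.5/1.3) = 72.1 − 10.79 = 61.31 dB.
milling machine: 93.0 − 20·log₁₀(3.5/1.3) = 93.0 − 8.60 = 84.40 dB.
ultrasonic cleaner: 83.4 − 20·log₁₀(7.4/1.3) = 83.4 − 15.11 = 68.29 dB.
blower: 77.7 − 20·log₁₀(12.2/1.3) = 77.7 − 19.45 = 58.25 dB.
Σ 10^(L/10) = 2.840e+08 → L_total = 10·log₁₀(2.840e+08) = 84.53 dB.

84.5 dB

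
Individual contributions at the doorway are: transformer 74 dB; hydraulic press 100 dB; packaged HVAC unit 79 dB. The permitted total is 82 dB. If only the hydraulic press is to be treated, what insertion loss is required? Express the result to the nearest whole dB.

23 dB

The untreated sources together contribute 10^(74/10) + 10^(79/10) = 1.046e+08, i.e. 80.19 dB.
To meet 82 dB overall, the treated hydraulic press may contribute at most 10^(82/10) − 1.046e+08 = 5.394e+07, i.e. 77.32 dB.
Required insertion loss = 100 − 77.32 = 22.68 dB.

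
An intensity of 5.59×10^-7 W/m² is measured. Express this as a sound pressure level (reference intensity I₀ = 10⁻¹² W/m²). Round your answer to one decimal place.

Dividing by I₀ shifts the exponent by 12: I/I₀ = 5.59×10^5.
L = 10·(0.7474 + 5) = 57.47 dB.

57.5 dB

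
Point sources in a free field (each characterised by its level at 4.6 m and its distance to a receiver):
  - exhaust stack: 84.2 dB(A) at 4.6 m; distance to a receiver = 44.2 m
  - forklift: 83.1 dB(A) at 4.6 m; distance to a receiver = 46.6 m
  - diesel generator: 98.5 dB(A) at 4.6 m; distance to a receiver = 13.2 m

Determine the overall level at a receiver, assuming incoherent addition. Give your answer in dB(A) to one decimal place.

Apply inverse-square spreading to bring every level to the receiver, then sum 10^(L/10).
exhaust stack: 84.2 − 20·log₁₀(44.2/4.6) = 84.2 − 19.65 = 64.55 dB(A).
forklift: 83.1 − 20·log₁₀(46.6/4.6) = 83.1 − 20.11 = 62.99 dB(A).
diesel generator: 98.5 − 20·log₁₀(13.2/4.6) = 98.5 − 9.16 = 89.34 dB(A).
Σ 10^(L/10) = 8.646e+08 → L_total = 10·log₁₀(8.646e+08) = 89.37 dB(A).

89.4 dB(A)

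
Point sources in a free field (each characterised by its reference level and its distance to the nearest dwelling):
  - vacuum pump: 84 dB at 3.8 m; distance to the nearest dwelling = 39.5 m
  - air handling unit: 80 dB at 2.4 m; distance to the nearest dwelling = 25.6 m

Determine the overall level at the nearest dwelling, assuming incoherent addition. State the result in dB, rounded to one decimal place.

65.1 dB

Propagate each source to the receiver with L = L_ref − 20·log₁₀(r/r_ref), then add intensities.
vacuum pump: 84 − 20·log₁₀(39.5/3.8) = 84 − 20.34 = 63.66 dB.
air handling unit: 80 − 20·log₁₀(25.6/2.4) = 80 − 20.56 = 59.44 dB.
Σ 10^(L/10) = 3.204e+06 → L_total = 10·log₁₀(3.204e+06) = 65.06 dB.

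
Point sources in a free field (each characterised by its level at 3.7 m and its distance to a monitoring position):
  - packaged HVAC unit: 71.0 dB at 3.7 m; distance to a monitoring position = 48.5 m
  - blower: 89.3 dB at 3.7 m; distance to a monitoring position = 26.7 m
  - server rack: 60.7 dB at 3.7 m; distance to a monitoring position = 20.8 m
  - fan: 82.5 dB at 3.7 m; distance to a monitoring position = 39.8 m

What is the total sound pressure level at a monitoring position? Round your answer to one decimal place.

72.6 dB

Propagate each source to the receiver with L = L_ref − 20·log₁₀(r/r_ref), then add intensities.
packaged HVAC unit: 71.0 − 20·log₁₀(48.5/3.7) = 71.0 − 22.35 = 48.65 dB.
blower: 89.3 − 20·log₁₀(26.7/3.7) = 89.3 − 17.17 = 72.13 dB.
server rack: 60.7 − 20·log₁₀(20.8/3.7) = 60.7 − 15.00 = 45.70 dB.
fan: 82.5 − 20·log₁₀(39.8/3.7) = 82.5 − 20.63 = 61.87 dB.
Σ 10^(L/10) = 1.799e+07 → L_total = 10·log₁₀(1.799e+07) = 72.55 dB.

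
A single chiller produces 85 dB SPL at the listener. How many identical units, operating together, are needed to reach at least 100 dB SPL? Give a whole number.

32

The shortfall is 100 − 85 = 15.0 dB, and N units add 10·log₁₀ N, so need 10·log₁₀ N ≥ 15.0.
N ≥ 10^(15.0/10) = 31.623, so N = 32.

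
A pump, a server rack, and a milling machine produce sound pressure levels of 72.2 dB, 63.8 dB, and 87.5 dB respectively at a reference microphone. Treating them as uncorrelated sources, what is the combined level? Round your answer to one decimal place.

For uncorrelated sources the intensities add, so convert each level to linear form, sum, and take 10·log₁₀ of the total.
Σ 10^(L/10) = 10^(72.2/10) + 10^(63.8/10) + 10^(87.5/10) = 5.813e+08.
L_total = 10·log₁₀(5.813e+08) = 87.64 dB.

87.6 dB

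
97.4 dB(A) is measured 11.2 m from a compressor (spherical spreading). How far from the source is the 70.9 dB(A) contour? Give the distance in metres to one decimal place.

Point-source spreading drops the level by 20·log₁₀(r₂/r₁); inverting, r₂/r₁ = 10^(ΔL/20).
r₂ = 11.2·10^((97.4−70.9)/20) = 11.2·10^(26.5/20) = 236.71 m.

236.7 m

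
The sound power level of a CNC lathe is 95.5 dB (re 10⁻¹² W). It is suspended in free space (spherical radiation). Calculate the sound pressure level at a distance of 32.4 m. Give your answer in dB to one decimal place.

54.3 dB

The power spreads over a sphere of area 4π·r², so L_p = L_w − 10·log₁₀(4π·r²).
4π·r² = 1.319e+04 m², 10·log₁₀ of that is 41.203 dB.
L_p = 95.5 − 41.203 = 54.30 dB.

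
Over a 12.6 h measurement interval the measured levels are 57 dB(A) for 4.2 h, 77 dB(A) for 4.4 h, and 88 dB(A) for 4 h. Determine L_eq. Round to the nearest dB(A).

83 dB(A)

L_eq = 10·log₁₀[(1/T)·Σ tᵢ·10^(Lᵢ/10)] with T = 12.6 h.
Σ tᵢ·10^(Lᵢ/10) = 4.2·10^(57/10) + 4.4·10^(77/10) + 4·10^(88/10) = 2.746e+09.
L_eq = 10·log₁₀(2.746e+09/12.6) = 83.38 dB(A).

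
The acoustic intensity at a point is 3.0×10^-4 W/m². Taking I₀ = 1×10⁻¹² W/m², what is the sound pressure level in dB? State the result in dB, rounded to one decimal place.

84.8 dB

L = 10·log₁₀(I/I₀) = 10·log₁₀(3.0×10^-4/10⁻¹²) = 10·log₁₀(3.0×10^8).
L = 10·(0.4771 + 8) = 84.77 dB.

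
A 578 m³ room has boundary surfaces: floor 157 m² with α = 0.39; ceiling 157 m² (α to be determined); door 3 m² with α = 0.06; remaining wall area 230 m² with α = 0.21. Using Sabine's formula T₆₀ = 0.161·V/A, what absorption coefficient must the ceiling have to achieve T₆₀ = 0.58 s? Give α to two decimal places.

A = 0.161·V/T₆₀ = 0.161·578/0.58 = 160.44 m² sabins.
Absorption from the other surfaces = 157·0.39 + 3·0.06 + 230·0.21 = 109.71 m², so the ceiling must supply 50.73 m² over 157 m².
α = 50.73/157 = 0.323.

0.32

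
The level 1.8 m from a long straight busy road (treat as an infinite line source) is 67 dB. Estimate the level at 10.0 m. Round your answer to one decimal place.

59.6 dB

For a line source, L₂ = L₁ − 10·log₁₀(r₂/r₁).
L₂ = 67 − 10·log₁₀(10.0/1.8) = 67 − 7.447 = 59.55 dB.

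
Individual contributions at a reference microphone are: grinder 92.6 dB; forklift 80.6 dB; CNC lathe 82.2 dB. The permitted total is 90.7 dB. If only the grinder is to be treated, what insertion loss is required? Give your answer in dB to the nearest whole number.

3 dB

Fixed contribution from the other sources: Σ 10^(L/10) = 10^(80.6/10) + 10^(82.2/10) = 2.808e+08 (84.48 dB).
To meet 90.7 dB overall, the treated grinder may contribute at most 10^(90.7/10) − 2.808e+08 = 8.941e+08, i.e. 89.51 dB.
So the grinder must be reduced from 92.6 to 89.51 dB: IL = 3.09 dB.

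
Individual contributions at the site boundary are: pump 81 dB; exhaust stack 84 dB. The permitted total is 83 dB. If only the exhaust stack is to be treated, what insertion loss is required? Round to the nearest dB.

The untreated sources together contribute 10^(81/10) = 1.259e+08, i.e. 81.00 dB.
To meet 83 dB overall, the treated exhaust stack may contribute at most 10^(83/10) − 1.259e+08 = 7.363e+07, i.e. 78.67 dB.
So the exhaust stack must be reduced from 84 to 78.67 dB: IL = 5.33 dB.

5 dB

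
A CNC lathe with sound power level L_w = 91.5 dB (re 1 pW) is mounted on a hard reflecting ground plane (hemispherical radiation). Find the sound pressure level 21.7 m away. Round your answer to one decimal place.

L_p = L_w − 10·log₁₀(2π·r²) with r = 21.7 m.
2π·r² = 2959 m², 10·log₁₀ of that is 34.711 dB.
L_p = 91.5 − 34.711 = 56.79 dB.

56.8 dB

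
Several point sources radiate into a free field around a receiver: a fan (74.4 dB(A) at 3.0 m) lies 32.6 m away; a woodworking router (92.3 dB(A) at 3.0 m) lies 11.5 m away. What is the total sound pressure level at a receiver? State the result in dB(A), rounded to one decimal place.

80.6 dB(A)

Propagate each source to the receiver with L = L_ref − 20·log₁₀(r/r_ref), then add intensities.
fan: 74.4 − 20·log₁₀(32.6/3.0) = 74.4 − 20.72 = 53.68 dB(A).
woodworking router: 92.3 − 20·log₁₀(11.5/3.0) = 92.3 − 11.67 = 80.63 dB(A).
Σ 10^(L/10) = 1.158e+08 → L_total = 10·log₁₀(1.158e+08) = 80.64 dB(A).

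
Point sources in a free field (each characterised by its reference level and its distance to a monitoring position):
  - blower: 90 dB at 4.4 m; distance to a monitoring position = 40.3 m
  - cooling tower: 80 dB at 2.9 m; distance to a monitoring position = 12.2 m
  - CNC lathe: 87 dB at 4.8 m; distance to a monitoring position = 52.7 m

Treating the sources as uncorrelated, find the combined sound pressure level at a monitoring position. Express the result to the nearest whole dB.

73 dB

First find each source's level at the receiver (point-source: −20·log₁₀(r/r_ref)), then combine on an intensity basis.
blower: 90 − 20·log₁₀(40.3/4.4) = 90 − 19.24 = 70.76 dB.
cooling tower: 80 − 20·log₁₀(12.2/2.9) = 80 − 12.48 = 67.52 dB.
CNC lathe: 87 − 20·log₁₀(52.7/4.8) = 87 − 20.81 = 66.19 dB.
Σ 10^(L/10) = 2.173e+07 → L_total = 10·log₁₀(2.173e+07) = 73.37 dB.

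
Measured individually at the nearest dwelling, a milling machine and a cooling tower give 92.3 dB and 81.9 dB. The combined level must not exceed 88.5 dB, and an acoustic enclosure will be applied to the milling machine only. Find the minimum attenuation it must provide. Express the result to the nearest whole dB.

The untreated sources together contribute 10^(81.9/10) = 1.549e+08, i.e. 81.90 dB.
To meet 88.5 dB overall, the treated milling machine may contribute at most 10^(88.5/10) − 1.549e+08 = 5.531e+08, i.e. 87.43 dB.
Required insertion loss = 92.3 − 87.43 = 4.87 dB.

5 dB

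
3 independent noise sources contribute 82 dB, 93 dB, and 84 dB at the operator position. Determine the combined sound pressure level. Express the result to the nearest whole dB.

Incoherent sources combine by intensity addition: L_total = 10·log₁₀(Σ 10^(L_i/10)).
Σ 10^(L/10) = 10^(82/10) + 10^(93/10) + 10^(84/10) = 2.405e+09.
L_total = 10·log₁₀(2.405e+09) = 93.81 dB.

94 dB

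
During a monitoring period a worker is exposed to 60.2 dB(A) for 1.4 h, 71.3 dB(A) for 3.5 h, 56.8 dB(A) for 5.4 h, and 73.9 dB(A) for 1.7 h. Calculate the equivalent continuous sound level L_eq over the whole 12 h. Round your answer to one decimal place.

68.9 dB(A)

Weight each interval's intensity by its duration and average over T = 12 h:
Σ tᵢ·10^(Lᵢ/10) = 1.4·10^(60.2/10) + 3.5·10^(71.3/10) + 5.4·10^(56.8/10) + 1.7·10^(73.9/10) = 9.299e+07.
L_eq = 10·log₁₀(9.299e+07/12) = 68.89 dB(A).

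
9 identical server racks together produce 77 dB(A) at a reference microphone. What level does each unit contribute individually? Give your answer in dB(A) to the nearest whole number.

67 dB(A)

9 equal contributions raise the level by 10·log₁₀ 9 = 9.542 dB, so each unit alone gives 77 − 9.542.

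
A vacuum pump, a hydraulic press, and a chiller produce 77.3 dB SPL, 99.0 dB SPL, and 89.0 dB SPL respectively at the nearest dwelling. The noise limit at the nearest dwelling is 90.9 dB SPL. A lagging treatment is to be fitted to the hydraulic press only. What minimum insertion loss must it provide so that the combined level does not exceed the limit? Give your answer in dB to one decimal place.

13.2 dB

The untreated sources together contribute 10^(77.3/10) + 10^(89.0/10) = 8.480e+08, i.e. 89.28 dB SPL.
The limit corresponds to 10^(90.9/10) = 1.230e+09; subtracting the fixed part leaves 3.822e+08 for the hydraulic press, i.e. 85.82 dB SPL.
So the hydraulic press must be reduced from 99.0 to 85.82 dB SPL: IL = 13.18 dB.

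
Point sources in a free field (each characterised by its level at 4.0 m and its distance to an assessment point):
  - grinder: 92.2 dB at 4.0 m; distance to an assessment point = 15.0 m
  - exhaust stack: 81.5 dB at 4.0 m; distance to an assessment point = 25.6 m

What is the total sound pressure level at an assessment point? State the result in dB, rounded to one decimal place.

Apply inverse-square spreading to bring every level to the receiver, then sum 10^(L/10).
grinder: 92.2 − 20·log₁₀(15.0/4.0) = 92.2 − 11.48 = 80.72 dB.
exhaust stack: 81.5 − 20·log₁₀(25.6/4.0) = 81.5 − 16.12 = 65.38 dB.
Σ 10^(L/10) = 1.215e+08 → L_total = 10·log₁₀(1.215e+08) = 80.84 dB.

80.8 dB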